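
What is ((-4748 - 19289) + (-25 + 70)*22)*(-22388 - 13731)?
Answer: 832434593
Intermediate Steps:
((-4748 - 19289) + (-25 + 70)*22)*(-22388 - 13731) = (-24037 + 45*22)*(-36119) = (-24037 + 990)*(-36119) = -23047*(-36119) = 832434593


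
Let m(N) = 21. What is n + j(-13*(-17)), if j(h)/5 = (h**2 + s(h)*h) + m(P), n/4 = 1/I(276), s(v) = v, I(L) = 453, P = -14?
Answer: 221297299/453 ≈ 4.8852e+5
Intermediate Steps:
n = 4/453 ≈ 0.0088300
j(h) = 105 + 10*h**2 (j(h) = 5*((h**2 + h*h) + 21) = 5*((h**2 + h**2) + 21) = 5*(2*h**2 + 21) = 5*(21 + 2*h**2) = 105 + 10*h**2)
n + j(-13*(-17)) = 4/453 + (105 + 10*(-13*(-17))**2) = 4/453 + (105 + 10*221**2) = 4/453 + (105 + 10*48841) = 4/453 + (105 + 488410) = 4/453 + 488515 = 221297299/453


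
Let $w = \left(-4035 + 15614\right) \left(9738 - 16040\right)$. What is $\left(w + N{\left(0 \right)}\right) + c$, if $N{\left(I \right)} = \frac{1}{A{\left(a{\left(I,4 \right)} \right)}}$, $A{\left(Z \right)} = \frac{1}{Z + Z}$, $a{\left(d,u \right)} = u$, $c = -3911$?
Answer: $-72974761$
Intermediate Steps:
$w = -72970858$ ($w = 11579 \left(-6302\right) = -72970858$)
$A{\left(Z \right)} = \frac{1}{2 Z}$
$N{\left(I \right)} = 8$ ($N{\left(I \right)} = \frac{1}{\frac{1}{2} \cdot \frac{1}{4}} = \frac{1}{\frac{1}{8}} = 8$)
$\left(w + N{\left(0 \right)}\right) + c = \left(-72970858 + 8\right) - 3911 = -72970850 - 3911 = -72974761$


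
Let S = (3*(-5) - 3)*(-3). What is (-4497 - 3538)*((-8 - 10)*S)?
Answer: 7810020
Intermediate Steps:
S = 54 (S = (-15 - 3)*(-3) = -18*(-3) = 54)
(-4497 - 3538)*((-8 - 10)*S) = (-4497 - 3538)*((-8 - 10)*54) = -(-144630)*54 = -8035*(-972) = 7810020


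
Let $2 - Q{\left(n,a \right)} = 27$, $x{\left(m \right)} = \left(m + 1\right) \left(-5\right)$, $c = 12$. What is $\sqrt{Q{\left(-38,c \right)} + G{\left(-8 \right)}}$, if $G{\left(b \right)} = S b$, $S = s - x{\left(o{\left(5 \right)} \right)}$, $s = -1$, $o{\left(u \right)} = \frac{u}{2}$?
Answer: $i \sqrt{157} \approx 12.53 i$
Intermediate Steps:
$o{\left(u \right)} = \frac{u}{2}$ ($o{\left(u \right)} = u \frac{1}{2} = \frac{u}{2}$)
$x{\left(m \right)} = -5 - 5 m$ ($x{\left(m \right)} = \left(1 + m\right) \left(-5\right) = -5 - 5 m$)
$Q{\left(n,a \right)} = -25$ ($Q{\left(n,a \right)} = 2 - 27 = -25$)
$S = \frac{33}{2}$ ($S = -1 - \left(-5 - 5 \cdot \frac{1}{2} \cdot 5\right) = -1 - \left(-5 - \frac{25}{2}\right) = -1 - - \frac{35}{2} = -1 + \frac{35}{2} = \frac{33}{2} \approx 16.5$)
$G{\left(b \right)} = \frac{33 b}{2}$
$\sqrt{Q{\left(-38,c \right)} + G{\left(-8 \right)}} = \sqrt{-25 + \frac{33}{2} \left(-8\right)} = \sqrt{-25 - 132} = \sqrt{-157} = i \sqrt{157}$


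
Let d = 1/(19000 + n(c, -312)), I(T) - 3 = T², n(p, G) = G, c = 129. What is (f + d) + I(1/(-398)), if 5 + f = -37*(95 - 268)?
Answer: 4735666303985/740063488 ≈ 6399.0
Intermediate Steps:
f = 6396 (f = -5 - 37*(95 - 268) = -5 - 37*(-173) = -5 + 6401 = 6396)
I(T) = 3 + T²
d = 1/18688 (d = 1/(19000 - 312) = 1/18688 ≈ 5.3510e-5)
(f + d) + I(1/(-398)) = (6396 + 1/18688) + (3 + (1/(-398))²) = 119528449/18688 + (3 + (-1/398)²) = 119528449/18688 + (3 + 1/158404) = 119528449/18688 + 475213/158404 = 4735666303985/740063488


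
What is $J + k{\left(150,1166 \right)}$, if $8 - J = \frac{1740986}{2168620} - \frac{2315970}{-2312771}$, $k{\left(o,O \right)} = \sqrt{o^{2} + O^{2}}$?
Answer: $\frac{535779496113}{86474507690} + 2 \sqrt{345514} \approx 1181.8$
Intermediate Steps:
$k{\left(o,O \right)} = \sqrt{O^{2} + o^{2}}$
$J = \frac{535779496113}{86474507690}$ ($J = 8 - \left(\frac{1740986}{2168620} - \frac{2315970}{-2312771}\right) = 8 - \left(1740986 \cdot \frac{1}{2168620} - - \frac{2315970}{2312771}\right) = 8 - \left(\frac{30017}{37390} + \frac{2315970}{2312771}\right) = 8 - \frac{156016565407}{86474507690} = \frac{535779496113}{86474507690} \approx 6.1958$)
$J + k{\left(150,1166 \right)} = \frac{535779496113}{86474507690} + \sqrt{1166^{2} + 150^{2}} = \frac{535779496113}{86474507690} + \sqrt{1359556 + 22500} = \frac{535779496113}{86474507690} + \sqrt{1382056} = \frac{535779496113}{86474507690} + 2 \sqrt{345514}$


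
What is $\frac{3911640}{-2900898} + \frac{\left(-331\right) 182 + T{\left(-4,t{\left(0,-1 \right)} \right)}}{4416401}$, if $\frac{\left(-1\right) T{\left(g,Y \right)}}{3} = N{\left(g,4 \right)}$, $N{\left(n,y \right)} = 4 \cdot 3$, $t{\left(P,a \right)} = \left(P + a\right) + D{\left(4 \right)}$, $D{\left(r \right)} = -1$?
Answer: $- \frac{264397441474}{194114073153} \approx -1.3621$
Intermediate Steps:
$t{\left(P,a \right)} = -1 + P + a$ ($t{\left(P,a \right)} = \left(P + a\right) - 1 = -1 + P + a$)
$N{\left(n,y \right)} = 12$
$T{\left(g,Y \right)} = -36$ ($T{\left(g,Y \right)} = \left(-3\right) 12 = -36$)
$\frac{3911640}{-2900898} + \frac{\left(-331\right) 182 + T{\left(-4,t{\left(0,-1 \right)} \right)}}{4416401} = \frac{3911640}{-2900898} + \frac{\left(-331\right) 182 - 36}{4416401} = 3911640 \left(- \frac{1}{2900898}\right) + \left(-60242 - 36\right) \frac{1}{4416401} = - \frac{651940}{483483} - \frac{60278}{4416401} = - \frac{264397441474}{194114073153}$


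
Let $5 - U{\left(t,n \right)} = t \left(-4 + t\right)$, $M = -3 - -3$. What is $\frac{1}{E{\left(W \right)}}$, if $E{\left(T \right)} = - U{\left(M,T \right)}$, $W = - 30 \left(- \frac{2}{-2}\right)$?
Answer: $- \frac{1}{5} \approx -0.2$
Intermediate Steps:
$M = 0$ ($M = -3 + 3 = 0$)
$W = -30$ ($W = - 30 \left(\left(-2\right) \left(- \frac{1}{2}\right)\right) = \left(-30\right) 1 = -30$)
$U{\left(t,n \right)} = 5 - t \left(-4 + t\right)$
$E{\left(T \right)} = -5$ ($E{\left(T \right)} = - (5 - 0^{2} + 4 \cdot 0) = - (5 - 0 + 0) = - (5 + 0 + 0) = \left(-1\right) 5 = -5$)
$\frac{1}{E{\left(W \right)}} = \frac{1}{-5} = - \frac{1}{5}$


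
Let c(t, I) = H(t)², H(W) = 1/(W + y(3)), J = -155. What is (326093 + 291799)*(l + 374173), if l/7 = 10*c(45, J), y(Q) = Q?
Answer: 22195058120521/96 ≈ 2.3120e+11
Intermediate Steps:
H(W) = 1/(3 + W) (H(W) = 1/(W + 3) = 1/(3 + W))
c(t, I) = (3 + t)⁻² (c(t, I) = (1/(3 + t))² = (3 + t)⁻²)
l = 35/1152 (l = 7*(10/(3 + 45)²) = 7*(10/48²) = 7*(10*(1/2304)) = 7*(5/1152) = 35/1152 ≈ 0.030382)
(326093 + 291799)*(l + 374173) = (326093 + 291799)*(35/1152 + 374173) = 617892*(431047331/1152) = 22195058120521/96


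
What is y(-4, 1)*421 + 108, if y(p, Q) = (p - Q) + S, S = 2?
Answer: -1155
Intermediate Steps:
y(p, Q) = 2 + p - Q (y(p, Q) = (p - Q) + 2 = 2 + p - Q)
y(-4, 1)*421 + 108 = (2 - 4 - 1*1)*421 + 108 = (2 - 4 - 1)*421 + 108 = -3*421 + 108 = -1263 + 108 = -1155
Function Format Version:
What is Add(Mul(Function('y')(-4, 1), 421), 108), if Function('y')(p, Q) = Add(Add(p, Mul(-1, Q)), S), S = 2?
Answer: -1155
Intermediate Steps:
Function('y')(p, Q) = Add(2, p, Mul(-1, Q)) (Function('y')(p, Q) = Add(Add(p, Mul(-1, Q)), 2) = Add(2, p, Mul(-1, Q)))
Add(Mul(Function('y')(-4, 1), 421), 108) = Add(Mul(Add(2, -4, Mul(-1, 1)), 421), 108) = Add(Mul(Add(2, -4, -1), 421), 108) = Add(Mul(-3, 421), 108) = Add(-1263, 108) = -1155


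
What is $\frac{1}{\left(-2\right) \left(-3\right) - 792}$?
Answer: $- \frac{1}{786} \approx -0.0012723$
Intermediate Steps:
$\frac{1}{\left(-2\right) \left(-3\right) - 792} = \frac{1}{6 - 792} = \frac{1}{-786} = - \frac{1}{786}$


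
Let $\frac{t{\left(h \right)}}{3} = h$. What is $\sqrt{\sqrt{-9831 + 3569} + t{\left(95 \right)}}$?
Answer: $\sqrt{285 + i \sqrt{6262}} \approx 17.041 + 2.3219 i$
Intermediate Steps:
$t{\left(h \right)} = 3 h$
$\sqrt{\sqrt{-9831 + 3569} + t{\left(95 \right)}} = \sqrt{\sqrt{-9831 + 3569} + 3 \cdot 95} = \sqrt{\sqrt{-6262} + 285} = \sqrt{i \sqrt{6262} + 285} = \sqrt{285 + i \sqrt{6262}}$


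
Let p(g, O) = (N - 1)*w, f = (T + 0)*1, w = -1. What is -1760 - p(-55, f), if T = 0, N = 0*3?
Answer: -1761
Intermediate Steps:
N = 0
f = 0 (f = (0 + 0)*1 = 0*1 = 0)
p(g, O) = 1 (p(g, O) = (0 - 1)*(-1) = -1*(-1) = 1)
-1760 - p(-55, f) = -1760 - 1*1 = -1760 - 1 = -1761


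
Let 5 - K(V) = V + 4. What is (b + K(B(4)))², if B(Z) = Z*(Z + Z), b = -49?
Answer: 6400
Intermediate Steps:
B(Z) = 2*Z² (B(Z) = Z*(2*Z) = 2*Z²)
K(V) = 1 - V (K(V) = 5 - (V + 4) = 5 - (4 + V) = 5 + (-4 - V) = 1 - V)
(b + K(B(4)))² = (-49 + (1 - 2*4²))² = (-49 + (1 - 2*16))² = (-49 + (1 - 1*32))² = (-49 + (1 - 32))² = (-49 - 31)² = (-80)² = 6400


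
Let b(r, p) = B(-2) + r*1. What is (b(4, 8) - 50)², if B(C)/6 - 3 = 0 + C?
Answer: 1600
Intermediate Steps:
B(C) = 18 + 6*C (B(C) = 18 + 6*(0 + C) = 18 + 6*C)
b(r, p) = 6 + r (b(r, p) = (18 + 6*(-2)) + r*1 = (18 - 12) + r = 6 + r)
(b(4, 8) - 50)² = ((6 + 4) - 50)² = (10 - 50)² = (-40)² = 1600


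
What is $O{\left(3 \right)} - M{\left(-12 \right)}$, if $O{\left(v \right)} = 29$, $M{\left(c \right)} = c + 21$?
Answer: $20$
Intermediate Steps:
$M{\left(c \right)} = 21 + c$
$O{\left(3 \right)} - M{\left(-12 \right)} = 29 - \left(21 - 12\right) = 29 - 9 = 20$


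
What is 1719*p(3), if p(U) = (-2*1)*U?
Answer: -10314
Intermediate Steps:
p(U) = -2*U
1719*p(3) = 1719*(-2*3) = 1719*(-6) = -10314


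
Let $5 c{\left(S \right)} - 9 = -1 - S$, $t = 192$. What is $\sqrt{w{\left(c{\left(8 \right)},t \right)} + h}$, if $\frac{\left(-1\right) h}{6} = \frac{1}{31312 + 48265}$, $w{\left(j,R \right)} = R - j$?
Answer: $\frac{3 \sqrt{135093257434}}{79577} \approx 13.856$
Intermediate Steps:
$c{\left(S \right)} = \frac{8}{5} - \frac{S}{5}$ ($c{\left(S \right)} = \frac{9}{5} + \frac{-1 - S}{5} = \frac{9}{5} - \left(\frac{1}{5} + \frac{S}{5}\right) = \frac{8}{5} - \frac{S}{5}$)
$h = - \frac{6}{79577}$ ($h = - \frac{6}{31312 + 48265} = - \frac{6}{79577} \approx -7.5399 \cdot 10^{-5}$)
$\sqrt{w{\left(c{\left(8 \right)},t \right)} + h} = \sqrt{\left(192 - \left(\frac{8}{5} - \frac{8}{5}\right)\right) - \frac{6}{79577}} = \sqrt{\left(192 - 0\right) - \frac{6}{79577}} = \sqrt{\left(192 + 0\right) - \frac{6}{79577}} = \sqrt{192 - \frac{6}{79577}} = \sqrt{\frac{15278778}{79577}} = \frac{3 \sqrt{135093257434}}{79577}$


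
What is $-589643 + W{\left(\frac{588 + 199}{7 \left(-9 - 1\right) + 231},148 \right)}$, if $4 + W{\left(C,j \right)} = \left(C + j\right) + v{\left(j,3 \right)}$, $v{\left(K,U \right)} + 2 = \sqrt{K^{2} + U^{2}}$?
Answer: $- \frac{94908874}{161} + \sqrt{21913} \approx -5.8935 \cdot 10^{5}$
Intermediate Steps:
$v{\left(K,U \right)} = -2 + \sqrt{K^{2} + U^{2}}$
$W{\left(C,j \right)} = -6 + C + j + \sqrt{9 + j^{2}}$ ($W{\left(C,j \right)} = -4 + \left(\left(C + j\right) + \left(-2 + \sqrt{j^{2} + 3^{2}}\right)\right) = -4 + \left(\left(C + j\right) + \left(-2 + \sqrt{j^{2} + 9}\right)\right) = -4 + \left(\left(C + j\right) + \left(-2 + \sqrt{9 + j^{2}}\right)\right) = -4 + \left(-2 + C + j + \sqrt{9 + j^{2}}\right) = -6 + C + j + \sqrt{9 + j^{2}}$)
$-589643 + W{\left(\frac{588 + 199}{7 \left(-9 - 1\right) + 231},148 \right)} = -589643 + \left(-6 + \frac{588 + 199}{7 \left(-9 - 1\right) + 231} + 148 + \sqrt{9 + 148^{2}}\right) = -589643 + \left(-6 + \frac{787}{7 \left(-10\right) + 231} + 148 + \sqrt{9 + 21904}\right) = -589643 + \left(-6 + \frac{787}{-70 + 231} + 148 + \sqrt{21913}\right) = -589643 + \left(-6 + \frac{787}{161} + 148 + \sqrt{21913}\right) = -589643 + \left(\frac{23649}{161} + \sqrt{21913}\right) = - \frac{94908874}{161} + \sqrt{21913}$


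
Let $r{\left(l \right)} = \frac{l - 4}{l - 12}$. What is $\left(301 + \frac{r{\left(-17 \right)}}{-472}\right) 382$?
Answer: $\frac{786932797}{6844} \approx 1.1498 \cdot 10^{5}$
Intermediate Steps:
$r{\left(l \right)} = \frac{-4 + l}{-12 + l}$
$\left(301 + \frac{r{\left(-17 \right)}}{-472}\right) 382 = \left(301 + \frac{\frac{1}{-12 - 17} \left(-4 - 17\right)}{-472}\right) 382 = \left(301 + \frac{1}{-29} \left(-21\right) \left(- \frac{1}{472}\right)\right) 382 = \left(301 + \left(- \frac{1}{29}\right) \left(-21\right) \left(- \frac{1}{472}\right)\right) 382 = \left(301 + \frac{21}{29} \left(- \frac{1}{472}\right)\right) 382 = \left(301 - \frac{21}{13688}\right) 382 = \frac{4120067}{13688} \cdot 382 = \frac{786932797}{6844}$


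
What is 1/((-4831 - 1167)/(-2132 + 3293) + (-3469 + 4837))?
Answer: 1161/1582250 ≈ 0.00073376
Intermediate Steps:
1/((-4831 - 1167)/(-2132 + 3293) + (-3469 + 4837)) = 1/(-5998/1161 + 1368) = 1/(1582250/1161) = 1161/1582250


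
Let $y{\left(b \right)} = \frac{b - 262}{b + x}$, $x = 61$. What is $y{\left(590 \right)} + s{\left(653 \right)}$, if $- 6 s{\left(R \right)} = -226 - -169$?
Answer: $\frac{13025}{1302} \approx 10.004$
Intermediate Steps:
$s{\left(R \right)} = \frac{19}{2}$ ($s{\left(R \right)} = - \frac{-226 - -169}{6} = - \frac{-226 + 169}{6} = \left(- \frac{1}{6}\right) \left(-57\right) = \frac{19}{2}$)
$y{\left(b \right)} = \frac{-262 + b}{61 + b}$ ($y{\left(b \right)} = \frac{b - 262}{b + 61} = \frac{-262 + b}{61 + b}$)
$y{\left(590 \right)} + s{\left(653 \right)} = \frac{-262 + 590}{61 + 590} + \frac{19}{2} = \frac{1}{651} \cdot 328 + \frac{19}{2} = \frac{328}{651} + \frac{19}{2} = \frac{13025}{1302}$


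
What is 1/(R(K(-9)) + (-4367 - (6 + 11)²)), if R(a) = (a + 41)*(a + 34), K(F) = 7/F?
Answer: -81/268898 ≈ -0.00030123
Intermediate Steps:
R(a) = (34 + a)*(41 + a) (R(a) = (41 + a)*(34 + a) = (34 + a)*(41 + a))
1/(R(K(-9)) + (-4367 - (6 + 11)²)) = 1/((1394 + (7/(-9))² + 75*(7/(-9))) + (-4367 - (6 + 11)²)) = 1/((1394 + (7*(-⅑))² + 75*(7*(-⅑))) + (-4367 - 1*17²)) = 1/((1394 + (-7/9)² + 75*(-7/9)) + (-4367 - 1*289)) = 1/((1394 + 49/81 - 175/3) + (-4367 - 289)) = 1/(108238/81 - 4656) = 1/(-268898/81) = -81/268898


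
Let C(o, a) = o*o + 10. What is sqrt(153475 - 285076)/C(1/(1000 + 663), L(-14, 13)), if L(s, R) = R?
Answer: 2765569*I*sqrt(131601)/27655691 ≈ 36.277*I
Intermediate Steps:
C(o, a) = 10 + o**2 (C(o, a) = o**2 + 10 = 10 + o**2)
sqrt(153475 - 285076)/C(1/(1000 + 663), L(-14, 13)) = sqrt(153475 - 285076)/(10 + (1/(1000 + 663))**2) = sqrt(-131601)/(10 + (1/1663)**2) = (I*sqrt(131601))/(10 + (1/1663)**2) = (I*sqrt(131601))/(10 + 1/2765569) = (I*sqrt(131601))/(27655691/2765569) = (I*sqrt(131601))*(2765569/27655691) = 2765569*I*sqrt(131601)/27655691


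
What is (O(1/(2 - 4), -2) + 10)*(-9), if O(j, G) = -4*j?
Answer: -108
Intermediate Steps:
(O(1/(2 - 4), -2) + 10)*(-9) = (-4/(2 - 4) + 10)*(-9) = (-4/(-2) + 10)*(-9) = (-4*(-½) + 10)*(-9) = (2 + 10)*(-9) = 12*(-9) = -108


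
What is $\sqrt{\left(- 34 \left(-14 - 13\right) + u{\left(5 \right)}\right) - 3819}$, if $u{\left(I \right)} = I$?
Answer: $4 i \sqrt{181} \approx 53.815 i$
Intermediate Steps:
$\sqrt{\left(- 34 \left(-14 - 13\right) + u{\left(5 \right)}\right) - 3819} = \sqrt{\left(- 34 \left(-14 - 13\right) + 5\right) - 3819} = \sqrt{\left(\left(-34\right) \left(-27\right) + 5\right) - 3819} = \sqrt{\left(918 + 5\right) - 3819} = \sqrt{923 - 3819} = \sqrt{-2896} = 4 i \sqrt{181}$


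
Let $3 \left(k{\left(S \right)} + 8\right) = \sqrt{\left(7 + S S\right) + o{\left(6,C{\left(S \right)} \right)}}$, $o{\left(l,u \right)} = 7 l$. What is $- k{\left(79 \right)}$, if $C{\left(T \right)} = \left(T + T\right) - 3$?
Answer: $8 - \frac{\sqrt{6290}}{3} \approx -18.436$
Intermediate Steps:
$C{\left(T \right)} = -3 + 2 T$ ($C{\left(T \right)} = 2 T - 3 = -3 + 2 T$)
$k{\left(S \right)} = -8 + \frac{\sqrt{49 + S^{2}}}{3}$ ($k{\left(S \right)} = -8 + \frac{\sqrt{\left(7 + S S\right) + 7 \cdot 6}}{3} = -8 + \frac{\sqrt{\left(7 + S^{2}\right) + 42}}{3} = -8 + \frac{\sqrt{49 + S^{2}}}{3}$)
$- k{\left(79 \right)} = - (-8 + \frac{\sqrt{49 + 79^{2}}}{3}) = - (-8 + \frac{\sqrt{49 + 6241}}{3}) = - (-8 + \frac{\sqrt{6290}}{3}) = 8 - \frac{\sqrt{6290}}{3}$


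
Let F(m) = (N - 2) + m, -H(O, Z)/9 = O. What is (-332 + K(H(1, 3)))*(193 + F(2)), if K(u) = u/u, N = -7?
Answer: -61566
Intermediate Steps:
H(O, Z) = -9*O
F(m) = -9 + m (F(m) = (-7 - 2) + m = -9 + m)
K(u) = 1
(-332 + K(H(1, 3)))*(193 + F(2)) = (-332 + 1)*(193 + (-9 + 2)) = -331*(193 - 7) = -331*186 = -61566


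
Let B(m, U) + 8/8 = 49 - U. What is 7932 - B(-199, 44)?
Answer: 7928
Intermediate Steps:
B(m, U) = 48 - U (B(m, U) = -1 + (49 - U) = 48 - U)
7932 - B(-199, 44) = 7932 - (48 - 1*44) = 7932 - (48 - 44) = 7932 - 1*4 = 7932 - 4 = 7928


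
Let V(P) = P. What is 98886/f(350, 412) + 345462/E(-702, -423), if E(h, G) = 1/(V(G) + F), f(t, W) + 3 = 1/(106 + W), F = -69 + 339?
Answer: -82136103306/1553 ≈ -5.2889e+7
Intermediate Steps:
F = 270
f(t, W) = -3 + 1/(106 + W)
E(h, G) = 1/(270 + G) (E(h, G) = 1/(G + 270) = 1/(270 + G))
98886/f(350, 412) + 345462/E(-702, -423) = 98886/(((-317 - 3*412)/(106 + 412))) + 345462/(1/(270 - 423)) = 98886/(((-317 - 1236)/518)) + 345462/(1/(-153)) = 98886/(((1/518)*(-1553))) + 345462/(-1/153) = 98886/(-1553/518) + 345462*(-153) = 98886*(-518/1553) - 52855686 = -51222948/1553 - 52855686 = -82136103306/1553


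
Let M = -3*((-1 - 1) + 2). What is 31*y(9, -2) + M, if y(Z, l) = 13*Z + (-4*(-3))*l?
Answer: 2883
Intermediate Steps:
y(Z, l) = 12*l + 13*Z (y(Z, l) = 13*Z + 12*l = 12*l + 13*Z)
M = 0 (M = -3*(-2 + 2) = -3*0 = 0)
31*y(9, -2) + M = 31*(12*(-2) + 13*9) + 0 = 31*(-24 + 117) + 0 = 31*93 + 0 = 2883 + 0 = 2883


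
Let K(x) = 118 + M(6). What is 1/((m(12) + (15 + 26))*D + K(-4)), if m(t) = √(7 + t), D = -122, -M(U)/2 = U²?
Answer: -1239/6069785 + 61*√19/12139570 ≈ -0.00018222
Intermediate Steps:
M(U) = -2*U²
K(x) = 46 (K(x) = 118 - 2*6² = 118 - 2*36 = 118 - 72 = 46)
1/((m(12) + (15 + 26))*D + K(-4)) = 1/((√(7 + 12) + (15 + 26))*(-122) + 46) = 1/((√19 + 41)*(-122) + 46) = 1/((41 + √19)*(-122) + 46) = 1/((-5002 - 122*√19) + 46) = 1/(-4956 - 122*√19)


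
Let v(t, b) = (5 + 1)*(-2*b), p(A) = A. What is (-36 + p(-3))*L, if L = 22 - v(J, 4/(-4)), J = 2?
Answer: -390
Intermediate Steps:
v(t, b) = -12*b (v(t, b) = 6*(-2*b) = -12*b)
L = 10 (L = 22 - (-12)*4/(-4) = 22 - (-12)*4*(-¼) = 22 - (-12)*(-1) = 22 - 1*12 = 22 - 12 = 10)
(-36 + p(-3))*L = (-36 - 3)*10 = -39*10 = -390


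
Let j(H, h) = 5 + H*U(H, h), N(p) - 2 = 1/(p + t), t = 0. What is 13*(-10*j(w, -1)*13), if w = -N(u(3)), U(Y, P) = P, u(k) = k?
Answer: -37180/3 ≈ -12393.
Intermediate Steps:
N(p) = 2 + 1/p (N(p) = 2 + 1/(p + 0) = 2 + 1/p)
w = -7/3 (w = -(2 + 1/3) = -1*7/3 = -7/3 ≈ -2.3333)
j(H, h) = 5 + H*h
13*(-10*j(w, -1)*13) = 13*(-10*(5 - 7/3*(-1))*13) = 13*(-10*(5 + 7/3)*13) = 13*(-10*22/3*13) = 13*(-220/3*13) = 13*(-2860/3) = -37180/3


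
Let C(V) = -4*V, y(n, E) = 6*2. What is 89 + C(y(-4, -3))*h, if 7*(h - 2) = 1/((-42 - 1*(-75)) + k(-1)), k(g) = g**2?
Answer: -857/119 ≈ -7.2017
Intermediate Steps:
y(n, E) = 12
h = 477/238 (h = 2 + 1/(7*((-42 - 1*(-75)) + (-1)**2)) = 2 + 1/(7*((-42 + 75) + 1)) = 2 + 1/(7*(33 + 1)) = 2 + (1/7)/34 = 2 + (1/7)*(1/34) = 2 + 1/238 = 477/238 ≈ 2.0042)
89 + C(y(-4, -3))*h = 89 - 4*12*(477/238) = 89 - 48*477/238 = 89 - 11448/119 = -857/119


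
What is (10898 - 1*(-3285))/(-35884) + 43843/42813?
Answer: 966045433/1536301692 ≈ 0.62881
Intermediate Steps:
(10898 - 1*(-3285))/(-35884) + 43843/42813 = (10898 + 3285)*(-1/35884) + 43843*(1/42813) = 14183*(-1/35884) + 43843/42813 = -14183/35884 + 43843/42813 = 966045433/1536301692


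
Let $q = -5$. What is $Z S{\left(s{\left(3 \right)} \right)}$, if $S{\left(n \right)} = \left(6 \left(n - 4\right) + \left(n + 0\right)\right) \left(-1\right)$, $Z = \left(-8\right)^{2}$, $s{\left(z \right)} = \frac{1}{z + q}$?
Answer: $1760$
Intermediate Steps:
$s{\left(z \right)} = \frac{1}{-5 + z}$ ($s{\left(z \right)} = \frac{1}{z - 5} = \frac{1}{-5 + z}$)
$Z = 64$
$S{\left(n \right)} = 24 - 7 n$ ($S{\left(n \right)} = \left(6 \left(-4 + n\right) + n\right) \left(-1\right) = \left(\left(-24 + 6 n\right) + n\right) \left(-1\right) = \left(-24 + 7 n\right) \left(-1\right) = 24 - 7 n$)
$Z S{\left(s{\left(3 \right)} \right)} = 64 \left(24 - \frac{7}{-5 + 3}\right) = 64 \left(24 - \frac{7}{-2}\right) = 64 \left(24 - - \frac{7}{2}\right) = 64 \left(24 + \frac{7}{2}\right) = 64 \cdot \frac{55}{2} = 1760$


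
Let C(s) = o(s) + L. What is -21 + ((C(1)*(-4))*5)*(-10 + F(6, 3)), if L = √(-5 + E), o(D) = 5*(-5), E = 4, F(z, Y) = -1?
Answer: -5521 + 220*I ≈ -5521.0 + 220.0*I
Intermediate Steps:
o(D) = -25
L = I (L = √(-5 + 4) = √(-1) = I ≈ 1.0*I)
C(s) = -25 + I
-21 + ((C(1)*(-4))*5)*(-10 + F(6, 3)) = -21 + (((-25 + I)*(-4))*5)*(-10 - 1) = -21 + ((100 - 4*I)*5)*(-11) = -21 + (500 - 20*I)*(-11) = -21 + (-5500 + 220*I) = -5521 + 220*I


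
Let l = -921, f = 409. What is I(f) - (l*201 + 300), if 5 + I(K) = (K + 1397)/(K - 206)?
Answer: 5359922/29 ≈ 1.8483e+5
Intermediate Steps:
I(K) = -5 + (1397 + K)/(-206 + K) (I(K) = -5 + (K + 1397)/(K - 206) = -5 + (1397 + K)/(-206 + K))
I(f) - (l*201 + 300) = (2427 - 4*409)/(-206 + 409) - (-921*201 + 300) = (2427 - 1636)/203 - (-185121 + 300) = (1/203)*791 - 1*(-184821) = 113/29 + 184821 = 5359922/29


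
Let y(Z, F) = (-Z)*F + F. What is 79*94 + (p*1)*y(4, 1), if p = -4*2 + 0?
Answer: 7450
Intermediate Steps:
p = -8 (p = -8 + 0 = -8)
y(Z, F) = F - F*Z (y(Z, F) = -F*Z + F = F - F*Z)
79*94 + (p*1)*y(4, 1) = 79*94 + (-8*1)*(1*(1 - 1*4)) = 7426 - 8*(1 - 4) = 7426 - 8*(-3) = 7426 + 24 = 7450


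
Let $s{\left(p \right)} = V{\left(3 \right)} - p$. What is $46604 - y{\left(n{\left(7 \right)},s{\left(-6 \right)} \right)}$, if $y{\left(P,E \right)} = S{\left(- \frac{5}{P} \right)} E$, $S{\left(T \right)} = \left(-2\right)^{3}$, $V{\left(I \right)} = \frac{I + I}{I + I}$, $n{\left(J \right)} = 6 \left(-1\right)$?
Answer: $46660$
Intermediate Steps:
$n{\left(J \right)} = -6$
$V{\left(I \right)} = 1$ ($V{\left(I \right)} = \frac{2 I}{2 I} = 2 I \frac{1}{2 I} = 1$)
$S{\left(T \right)} = -8$
$s{\left(p \right)} = 1 - p$
$y{\left(P,E \right)} = - 8 E$
$46604 - y{\left(n{\left(7 \right)},s{\left(-6 \right)} \right)} = 46604 - - 8 \left(1 - -6\right) = 46604 - - 8 \left(1 + 6\right) = 46604 - \left(-8\right) 7 = 46604 - -56 = 46604 + 56 = 46660$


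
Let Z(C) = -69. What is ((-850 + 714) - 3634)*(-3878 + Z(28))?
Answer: 14880190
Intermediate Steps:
((-850 + 714) - 3634)*(-3878 + Z(28)) = ((-850 + 714) - 3634)*(-3878 - 69) = (-136 - 3634)*(-3947) = -3770*(-3947) = 14880190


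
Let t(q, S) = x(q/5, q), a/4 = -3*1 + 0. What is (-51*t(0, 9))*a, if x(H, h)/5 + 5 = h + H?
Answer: -15300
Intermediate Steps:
x(H, h) = -25 + 5*H + 5*h (x(H, h) = -25 + 5*(h + H) = -25 + 5*(H + h) = -25 + (5*H + 5*h) = -25 + 5*H + 5*h)
a = -12 (a = 4*(-3*1 + 0) = 4*(-3 + 0) = 4*(-3) = -12)
t(q, S) = -25 + 6*q (t(q, S) = -25 + 5*(q/5) + 5*q = -25 + q + 5*q = -25 + 6*q)
(-51*t(0, 9))*a = -51*(-25 + 6*0)*(-12) = -51*(-25 + 0)*(-12) = -51*(-25)*(-12) = 1275*(-12) = -15300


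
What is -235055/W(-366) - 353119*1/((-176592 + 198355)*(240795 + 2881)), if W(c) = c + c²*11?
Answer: -17814932201117/111604176983460 ≈ -0.15963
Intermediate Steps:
W(c) = c + 11*c²
-235055/W(-366) - 353119*1/((-176592 + 198355)*(240795 + 2881)) = -235055*(-1/(366*(1 + 11*(-366)))) - 353119*1/((-176592 + 198355)*(240795 + 2881)) = -235055*(-1/(366*(1 - 4026))) - 353119/(243676*21763) = -235055/((-366*(-4025))) - 353119/5303120788 = -235055/1473150 - 353119*1/5303120788 = -235055*1/1473150 - 353119/5303120788 = -47011/294630 - 353119/5303120788 = -17814932201117/111604176983460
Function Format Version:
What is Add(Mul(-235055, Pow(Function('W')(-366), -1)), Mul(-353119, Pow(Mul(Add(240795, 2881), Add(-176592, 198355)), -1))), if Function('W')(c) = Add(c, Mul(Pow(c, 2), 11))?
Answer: Rational(-17814932201117, 111604176983460) ≈ -0.15963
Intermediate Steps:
Function('W')(c) = Add(c, Mul(11, Pow(c, 2)))
Add(Mul(-235055, Pow(Function('W')(-366), -1)), Mul(-353119, Pow(Mul(Add(240795, 2881), Add(-176592, 198355)), -1))) = Add(Mul(-235055, Pow(Mul(-366, Add(1, Mul(11, -366))), -1)), Mul(-353119, Pow(Mul(Add(240795, 2881), Add(-176592, 198355)), -1))) = Add(Mul(-235055, Pow(Mul(-366, Add(1, -4026)), -1)), Mul(-353119, Pow(Mul(243676, 21763), -1))) = Add(Mul(-235055, Pow(Mul(-366, -4025), -1)), Mul(-353119, Pow(5303120788, -1))) = Add(Mul(-235055, Pow(1473150, -1)), Mul(-353119, Rational(1, 5303120788))) = Add(Mul(-235055, Rational(1, 1473150)), Rational(-353119, 5303120788)) = Add(Rational(-47011, 294630), Rational(-353119, 5303120788)) = Rational(-17814932201117, 111604176983460)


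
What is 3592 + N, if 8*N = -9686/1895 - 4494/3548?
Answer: 96581232251/26893840 ≈ 3591.2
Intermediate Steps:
N = -21441029/26893840 (N = (-9686/1895 - 4494/3548)/8 = (-9686*1/1895 - 4494*1/3548)/8 = (-9686/1895 - 2247/1774)/8 = (⅛)*(-21441029/3361730) = -21441029/26893840 ≈ -0.79725)
3592 + N = 3592 - 21441029/26893840 = 96581232251/26893840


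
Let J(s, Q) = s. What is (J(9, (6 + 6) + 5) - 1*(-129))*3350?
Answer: 462300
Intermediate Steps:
(J(9, (6 + 6) + 5) - 1*(-129))*3350 = (9 - 1*(-129))*3350 = (9 + 129)*3350 = 138*3350 = 462300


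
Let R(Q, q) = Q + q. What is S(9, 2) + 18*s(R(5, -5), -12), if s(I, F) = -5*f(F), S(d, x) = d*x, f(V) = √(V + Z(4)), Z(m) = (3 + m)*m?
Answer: -342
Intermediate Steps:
Z(m) = m*(3 + m)
f(V) = √(28 + V) (f(V) = √(V + 4*(3 + 4)) = √(V + 4*7) = √(V + 28) = √(28 + V))
s(I, F) = -5*√(28 + F)
S(9, 2) + 18*s(R(5, -5), -12) = 9*2 + 18*(-5*√(28 - 12)) = 18 + 18*(-5*√16) = 18 + 18*(-5*4) = 18 + 18*(-20) = 18 - 360 = -342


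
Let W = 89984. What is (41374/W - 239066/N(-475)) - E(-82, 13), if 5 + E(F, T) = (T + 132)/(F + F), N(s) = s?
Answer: 23503001983/46116800 ≈ 509.64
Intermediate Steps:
E(F, T) = -5 + (132 + T)/(2*F) (E(F, T) = -5 + (T + 132)/(F + F) = -5 + (132 + T)/((2*F)) = -5 + (132 + T)*(1/(2*F)) = -5 + (132 + T)/(2*F))
(41374/W - 239066/N(-475)) - E(-82, 13) = (41374/89984 - 239066/(-475)) - (132 + 13 - 10*(-82))/(2*(-82)) = (41374*(1/89984) - 239066*(-1/475)) - (-1)*(132 + 13 + 820)/(2*82) = (20687/44992 + 239066/475) - (-1)*965/(2*82) = 566625463/1124800 - 1*(-965/164) = 566625463/1124800 + 965/164 = 23503001983/46116800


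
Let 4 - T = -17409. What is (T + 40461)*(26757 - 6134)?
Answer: 1193535502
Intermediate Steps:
T = 17413 (T = 4 - 1*(-17409) = 4 + 17409 = 17413)
(T + 40461)*(26757 - 6134) = (17413 + 40461)*(26757 - 6134) = 57874*20623 = 1193535502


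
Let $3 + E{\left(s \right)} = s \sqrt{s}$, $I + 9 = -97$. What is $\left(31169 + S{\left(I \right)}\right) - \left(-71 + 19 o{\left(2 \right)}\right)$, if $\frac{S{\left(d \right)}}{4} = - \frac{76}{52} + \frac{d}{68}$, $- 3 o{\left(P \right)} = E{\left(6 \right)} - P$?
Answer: $\frac{20683115}{663} + 38 \sqrt{6} \approx 31289.0$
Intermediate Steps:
$I = -106$ ($I = -9 - 97 = -106$)
$E{\left(s \right)} = -3 + s^{\frac{3}{2}}$ ($E{\left(s \right)} = -3 + s \sqrt{s} = -3 + s^{\frac{3}{2}}$)
$o{\left(P \right)} = 1 - 2 \sqrt{6} + \frac{P}{3}$ ($o{\left(P \right)} = - \frac{\left(-3 + 6^{\frac{3}{2}}\right) - P}{3} = - \frac{\left(-3 + 6 \sqrt{6}\right) - P}{3} = - \frac{-3 - P + 6 \sqrt{6}}{3} = 1 - 2 \sqrt{6} + \frac{P}{3}$)
$S{\left(d \right)} = - \frac{76}{13} + \frac{d}{17}$ ($S{\left(d \right)} = 4 \left(- \frac{76}{52} + \frac{d}{68}\right) = 4 \left(\left(-76\right) \frac{1}{52} + d \frac{1}{68}\right) = 4 \left(- \frac{19}{13} + \frac{d}{68}\right) = - \frac{76}{13} + \frac{d}{17}$)
$\left(31169 + S{\left(I \right)}\right) - \left(-71 + 19 o{\left(2 \right)}\right) = \left(31169 + \left(- \frac{76}{13} + \frac{1}{17} \left(-106\right)\right)\right) + \left(71 - 19 \left(1 - 2 \sqrt{6} + \frac{1}{3} \cdot 2\right)\right) = \left(31169 - \frac{2670}{221}\right) + \left(71 - 19 \left(1 - 2 \sqrt{6} + \frac{2}{3}\right)\right) = \left(31169 - \frac{2670}{221}\right) + \left(71 - 19 \left(\frac{5}{3} - 2 \sqrt{6}\right)\right) = \frac{6885679}{221} + \left(71 - \left(\frac{95}{3} - 38 \sqrt{6}\right)\right) = \frac{6885679}{221} + \left(\frac{118}{3} + 38 \sqrt{6}\right) = \frac{20683115}{663} + 38 \sqrt{6}$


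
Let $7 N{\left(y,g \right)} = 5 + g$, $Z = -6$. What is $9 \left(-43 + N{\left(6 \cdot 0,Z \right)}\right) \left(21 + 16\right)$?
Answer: $- \frac{100566}{7} \approx -14367.0$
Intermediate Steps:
$N{\left(y,g \right)} = \frac{5}{7} + \frac{g}{7}$ ($N{\left(y,g \right)} = \frac{5 + g}{7} = \frac{5}{7} + \frac{g}{7}$)
$9 \left(-43 + N{\left(6 \cdot 0,Z \right)}\right) \left(21 + 16\right) = 9 \left(-43 + \left(\frac{5}{7} + \frac{1}{7} \left(-6\right)\right)\right) \left(21 + 16\right) = 9 \left(-43 + \left(\frac{5}{7} - \frac{6}{7}\right)\right) 37 = 9 \left(-43 - \frac{1}{7}\right) 37 = 9 \left(\left(- \frac{302}{7}\right) 37\right) = 9 \left(- \frac{11174}{7}\right) = - \frac{100566}{7}$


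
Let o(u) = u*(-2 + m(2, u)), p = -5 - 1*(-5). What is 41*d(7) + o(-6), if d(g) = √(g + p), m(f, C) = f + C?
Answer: 36 + 41*√7 ≈ 144.48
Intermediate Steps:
p = 0 (p = -5 + 5 = 0)
m(f, C) = C + f
d(g) = √g (d(g) = √(g + 0) = √g)
o(u) = u² (o(u) = u*(-2 + (u + 2)) = u*(-2 + (2 + u)) = u*u = u²)
41*d(7) + o(-6) = 41*√7 + (-6)² = 41*√7 + 36 = 36 + 41*√7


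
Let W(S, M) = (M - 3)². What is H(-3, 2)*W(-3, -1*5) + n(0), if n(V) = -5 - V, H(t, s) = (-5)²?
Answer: 1595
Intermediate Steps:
H(t, s) = 25
W(S, M) = (-3 + M)²
H(-3, 2)*W(-3, -1*5) + n(0) = 25*(-3 - 1*5)² + (-5 - 1*0) = 25*(-3 - 5)² + (-5 + 0) = 25*(-8)² - 5 = 25*64 - 5 = 1600 - 5 = 1595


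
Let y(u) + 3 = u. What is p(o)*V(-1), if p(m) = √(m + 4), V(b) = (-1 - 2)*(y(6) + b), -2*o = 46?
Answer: -6*I*√19 ≈ -26.153*I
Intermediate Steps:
o = -23 (o = -½*46 = -23)
y(u) = -3 + u
V(b) = -9 - 3*b (V(b) = (-1 - 2)*((-3 + 6) + b) = -3*(3 + b) = -9 - 3*b)
p(m) = √(4 + m)
p(o)*V(-1) = √(4 - 23)*(-9 - 3*(-1)) = √(-19)*(-9 + 3) = (I*√19)*(-6) = -6*I*√19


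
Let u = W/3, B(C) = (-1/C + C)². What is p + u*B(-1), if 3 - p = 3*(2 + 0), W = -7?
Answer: -3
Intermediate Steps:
B(C) = (C - 1/C)²
p = -3 (p = 3 - 3*(2 + 0) = 3 - 3*2 = 3 - 1*6 = 3 - 6 = -3)
u = -7/3 ≈ -2.3333
p + u*B(-1) = -3 - 7*(-1 + (-1)²)²/(3*(-1)²) = -3 - 7*(-1 + 1)²/3 = -3 - 7*0²/3 = -3 - 7*0/3 = -3 - 7/3*0 = -3 + 0 = -3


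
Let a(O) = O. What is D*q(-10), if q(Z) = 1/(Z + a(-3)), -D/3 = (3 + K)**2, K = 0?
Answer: 27/13 ≈ 2.0769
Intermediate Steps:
D = -27 (D = -3*(3 + 0)**2 = -3*3**2 = -3*9 = -27)
q(Z) = 1/(-3 + Z) (q(Z) = 1/(Z - 3) = 1/(-3 + Z))
D*q(-10) = -27/(-3 - 10) = -27/(-13) = -27*(-1/13) = 27/13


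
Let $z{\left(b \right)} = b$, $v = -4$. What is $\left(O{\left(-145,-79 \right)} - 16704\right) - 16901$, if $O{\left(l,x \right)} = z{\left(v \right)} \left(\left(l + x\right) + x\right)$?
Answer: $-32393$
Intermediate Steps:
$O{\left(l,x \right)} = - 8 x - 4 l$ ($O{\left(l,x \right)} = - 4 \left(\left(l + x\right) + x\right) = - 4 \left(l + 2 x\right) = - 8 x - 4 l$)
$\left(O{\left(-145,-79 \right)} - 16704\right) - 16901 = \left(\left(\left(-8\right) \left(-79\right) - -580\right) - 16704\right) - 16901 = \left(\left(632 + 580\right) - 16704\right) - 16901 = \left(1212 - 16704\right) - 16901 = -15492 - 16901 = -32393$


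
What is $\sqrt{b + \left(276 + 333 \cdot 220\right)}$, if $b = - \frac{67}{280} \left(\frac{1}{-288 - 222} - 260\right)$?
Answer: $\frac{\sqrt{76571582631}}{1020} \approx 271.29$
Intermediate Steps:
$b = \frac{1269181}{20400}$ ($b = \left(-67\right) \frac{1}{280} \left(\frac{1}{-510} - 260\right) = - \frac{67 \left(- \frac{1}{510} - 260\right)}{280} = \left(- \frac{67}{280}\right) \left(- \frac{132601}{510}\right) = \frac{1269181}{20400} \approx 62.215$)
$\sqrt{b + \left(276 + 333 \cdot 220\right)} = \sqrt{\frac{1269181}{20400} + \left(276 + 333 \cdot 220\right)} = \sqrt{\frac{1269181}{20400} + \left(276 + 73260\right)} = \sqrt{\frac{1269181}{20400} + 73536} = \sqrt{\frac{1501403581}{20400}} = \frac{\sqrt{76571582631}}{1020}$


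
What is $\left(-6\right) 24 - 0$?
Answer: $-144$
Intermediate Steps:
$\left(-6\right) 24 - 0 = -144 + 0 = -144$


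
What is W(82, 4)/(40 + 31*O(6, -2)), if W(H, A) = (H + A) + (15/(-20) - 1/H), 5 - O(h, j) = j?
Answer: 13979/42148 ≈ 0.33166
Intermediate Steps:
O(h, j) = 5 - j
W(H, A) = -3/4 + A + H - 1/H (W(H, A) = (A + H) + (15*(-1/20) - 1/H) = (A + H) + (-3/4 - 1/H) = -3/4 + A + H - 1/H)
W(82, 4)/(40 + 31*O(6, -2)) = (-3/4 + 4 + 82 - 1/82)/(40 + 31*(5 - 1*(-2))) = (-3/4 + 4 + 82 - 1*1/82)/(40 + 31*(5 + 2)) = (-3/4 + 4 + 82 - 1/82)/(40 + 31*7) = 13979/(164*(40 + 217)) = (13979/164)/257 = (13979/164)*(1/257) = 13979/42148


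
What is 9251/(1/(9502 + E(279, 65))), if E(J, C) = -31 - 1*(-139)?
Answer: 88902110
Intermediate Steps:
E(J, C) = 108 (E(J, C) = -31 + 139 = 108)
9251/(1/(9502 + E(279, 65))) = 9251/(1/(9502 + 108)) = 9251/(1/9610) = 9251*9610 = 88902110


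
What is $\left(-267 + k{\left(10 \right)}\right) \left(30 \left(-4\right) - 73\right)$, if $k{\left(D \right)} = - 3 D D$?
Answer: $109431$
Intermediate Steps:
$k{\left(D \right)} = - 3 D^{2}$
$\left(-267 + k{\left(10 \right)}\right) \left(30 \left(-4\right) - 73\right) = \left(-267 - 3 \cdot 10^{2}\right) \left(30 \left(-4\right) - 73\right) = \left(-267 - 300\right) \left(-120 - 73\right) = \left(-267 - 300\right) \left(-193\right) = \left(-567\right) \left(-193\right) = 109431$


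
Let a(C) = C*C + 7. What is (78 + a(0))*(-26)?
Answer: -2210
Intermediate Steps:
a(C) = 7 + C**2 (a(C) = C**2 + 7 = 7 + C**2)
(78 + a(0))*(-26) = (78 + (7 + 0**2))*(-26) = (78 + (7 + 0))*(-26) = (78 + 7)*(-26) = 85*(-26) = -2210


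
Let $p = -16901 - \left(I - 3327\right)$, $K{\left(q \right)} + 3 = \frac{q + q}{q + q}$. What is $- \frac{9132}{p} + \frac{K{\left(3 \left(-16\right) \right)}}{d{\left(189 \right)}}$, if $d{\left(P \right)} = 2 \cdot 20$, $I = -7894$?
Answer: $\frac{553}{355} \approx 1.5577$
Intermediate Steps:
$K{\left(q \right)} = -2$ ($K{\left(q \right)} = -3 + \frac{q + q}{q + q} = -3 + \frac{2 q}{2 q} = -3 + 2 q \frac{1}{2 q} = -3 + 1 = -2$)
$p = -5680$ ($p = -16901 - \left(-7894 - 3327\right) = -16901 - -11221 = -16901 + 11221 = -5680$)
$d{\left(P \right)} = 40$
$- \frac{9132}{p} + \frac{K{\left(3 \left(-16\right) \right)}}{d{\left(189 \right)}} = - \frac{9132}{-5680} - \frac{2}{40} = \left(-9132\right) \left(- \frac{1}{5680}\right) - \frac{1}{20} = \frac{2283}{1420} - \frac{1}{20} = \frac{553}{355}$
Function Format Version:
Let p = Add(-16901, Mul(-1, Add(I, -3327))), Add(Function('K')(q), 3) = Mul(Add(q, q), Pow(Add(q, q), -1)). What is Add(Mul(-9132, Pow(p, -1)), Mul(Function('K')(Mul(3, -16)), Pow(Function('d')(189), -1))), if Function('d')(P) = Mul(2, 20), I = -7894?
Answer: Rational(553, 355) ≈ 1.5577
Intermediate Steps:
Function('K')(q) = -2 (Function('K')(q) = Add(-3, Mul(Add(q, q), Pow(Add(q, q), -1))) = Add(-3, Mul(Mul(2, q), Pow(Mul(2, q), -1))) = Add(-3, Mul(Mul(2, q), Mul(Rational(1, 2), Pow(q, -1)))) = Add(-3, 1) = -2)
p = -5680 (p = Add(-16901, Mul(-1, Add(-7894, -3327))) = Add(-16901, Mul(-1, -11221)) = Add(-16901, 11221) = -5680)
Function('d')(P) = 40
Add(Mul(-9132, Pow(p, -1)), Mul(Function('K')(Mul(3, -16)), Pow(Function('d')(189), -1))) = Add(Mul(-9132, Pow(-5680, -1)), Mul(-2, Pow(40, -1))) = Add(Mul(-9132, Rational(-1, 5680)), Mul(-2, Rational(1, 40))) = Add(Rational(2283, 1420), Rational(-1, 20)) = Rational(553, 355)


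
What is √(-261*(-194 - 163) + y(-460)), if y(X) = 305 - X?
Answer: 3*√10438 ≈ 306.50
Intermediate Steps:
√(-261*(-194 - 163) + y(-460)) = √(-261*(-194 - 163) + (305 - 1*(-460))) = √(-261*(-357) + (305 + 460)) = √(93177 + 765) = √93942 = 3*√10438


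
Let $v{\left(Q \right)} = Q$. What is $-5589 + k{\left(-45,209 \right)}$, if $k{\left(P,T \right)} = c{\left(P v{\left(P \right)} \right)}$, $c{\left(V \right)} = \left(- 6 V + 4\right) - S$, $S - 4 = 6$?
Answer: $-17745$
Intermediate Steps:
$S = 10$ ($S = 4 + 6 = 10$)
$c{\left(V \right)} = -6 - 6 V$ ($c{\left(V \right)} = \left(- 6 V + 4\right) - 10 = \left(4 - 6 V\right) - 10 = -6 - 6 V$)
$k{\left(P,T \right)} = -6 - 6 P^{2}$ ($k{\left(P,T \right)} = -6 - 6 P P = -6 - 6 P^{2}$)
$-5589 + k{\left(-45,209 \right)} = -5589 - \left(6 + 6 \left(-45\right)^{2}\right) = -5589 - 12156 = -17745$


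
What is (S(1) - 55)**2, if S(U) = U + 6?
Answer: 2304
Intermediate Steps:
S(U) = 6 + U
(S(1) - 55)**2 = ((6 + 1) - 55)**2 = (7 - 55)**2 = (-48)**2 = 2304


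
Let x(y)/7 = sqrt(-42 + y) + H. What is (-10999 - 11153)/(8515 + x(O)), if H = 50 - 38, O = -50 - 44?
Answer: -190485048/73949465 + 310128*I*sqrt(34)/73949465 ≈ -2.5759 + 0.024454*I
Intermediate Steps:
O = -94
H = 12
x(y) = 84 + 7*sqrt(-42 + y) (x(y) = 7*(sqrt(-42 + y) + 12) = 7*(12 + sqrt(-42 + y)) = 84 + 7*sqrt(-42 + y))
(-10999 - 11153)/(8515 + x(O)) = (-10999 - 11153)/(8515 + (84 + 7*sqrt(-42 - 94))) = -22152/(8515 + (84 + 7*sqrt(-136))) = -22152/(8515 + (84 + 7*(2*I*sqrt(34)))) = -22152/(8515 + (84 + 14*I*sqrt(34))) = -22152/(8599 + 14*I*sqrt(34))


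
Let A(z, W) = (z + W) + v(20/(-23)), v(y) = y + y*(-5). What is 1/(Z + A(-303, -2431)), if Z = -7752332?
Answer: -23/178366438 ≈ -1.2895e-7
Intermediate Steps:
v(y) = -4*y (v(y) = y - 5*y = -4*y)
A(z, W) = 80/23 + W + z (A(z, W) = (z + W) - 80/(-23) = (W + z) - 80*(-1)/23 = (W + z) - 4*(-20/23) = (W + z) + 80/23 = 80/23 + W + z)
1/(Z + A(-303, -2431)) = 1/(-7752332 + (80/23 - 2431 - 303)) = 1/(-7752332 - 62802/23) = 1/(-178366438/23) = -23/178366438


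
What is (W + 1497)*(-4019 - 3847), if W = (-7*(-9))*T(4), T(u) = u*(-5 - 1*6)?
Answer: 10029150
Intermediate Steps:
T(u) = -11*u (T(u) = u*(-5 - 6) = u*(-11) = -11*u)
W = -2772 (W = (-7*(-9))*(-11*4) = 63*(-44) = -2772)
(W + 1497)*(-4019 - 3847) = (-2772 + 1497)*(-4019 - 3847) = -1275*(-7866) = 10029150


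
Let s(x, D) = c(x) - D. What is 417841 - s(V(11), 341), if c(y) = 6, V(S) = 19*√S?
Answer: 418176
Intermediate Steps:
s(x, D) = 6 - D
417841 - s(V(11), 341) = 417841 - (6 - 1*341) = 417841 - (6 - 341) = 417841 - 1*(-335) = 417841 + 335 = 418176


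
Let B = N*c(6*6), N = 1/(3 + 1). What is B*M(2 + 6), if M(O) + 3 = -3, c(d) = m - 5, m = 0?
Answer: 15/2 ≈ 7.5000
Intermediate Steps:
c(d) = -5 (c(d) = 0 - 5 = -5)
M(O) = -6 (M(O) = -3 - 3 = -6)
N = ¼ (N = 1/4 = ¼ ≈ 0.25000)
B = -5/4 (B = (¼)*(-5) = -5/4 ≈ -1.2500)
B*M(2 + 6) = -5/4*(-6) = 15/2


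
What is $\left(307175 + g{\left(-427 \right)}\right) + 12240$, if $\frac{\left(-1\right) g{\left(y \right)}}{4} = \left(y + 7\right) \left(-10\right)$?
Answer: $302615$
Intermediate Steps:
$g{\left(y \right)} = 280 + 40 y$ ($g{\left(y \right)} = - 4 \left(y + 7\right) \left(-10\right) = - 4 \left(7 + y\right) \left(-10\right) = - 4 \left(-70 - 10 y\right) = 280 + 40 y$)
$\left(307175 + g{\left(-427 \right)}\right) + 12240 = \left(307175 + \left(280 + 40 \left(-427\right)\right)\right) + 12240 = \left(307175 + \left(280 - 17080\right)\right) + 12240 = \left(307175 - 16800\right) + 12240 = 290375 + 12240 = 302615$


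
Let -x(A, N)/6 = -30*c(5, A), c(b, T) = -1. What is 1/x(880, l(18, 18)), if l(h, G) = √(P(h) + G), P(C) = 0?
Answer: -1/180 ≈ -0.0055556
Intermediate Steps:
l(h, G) = √G (l(h, G) = √(0 + G) = √G)
x(A, N) = -180 (x(A, N) = -(-180)*(-1) = -6*30 = -180)
1/x(880, l(18, 18)) = 1/(-180) = -1/180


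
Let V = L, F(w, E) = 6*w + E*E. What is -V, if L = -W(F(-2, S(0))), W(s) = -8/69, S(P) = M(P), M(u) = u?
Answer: -8/69 ≈ -0.11594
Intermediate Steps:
S(P) = P
F(w, E) = E**2 + 6*w (F(w, E) = 6*w + E**2 = E**2 + 6*w)
W(s) = -8/69 (W(s) = -8*1/69 = -8/69)
L = 8/69 (L = -1*(-8/69) = 8/69 ≈ 0.11594)
V = 8/69 ≈ 0.11594
-V = -1*8/69 = -8/69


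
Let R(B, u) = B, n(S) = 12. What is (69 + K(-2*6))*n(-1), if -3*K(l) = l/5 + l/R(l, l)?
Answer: 4168/5 ≈ 833.60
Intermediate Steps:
K(l) = -1/3 - l/15 (K(l) = -(l/5 + l/l)/3 = -(l*(1/5) + 1)/3 = -(l/5 + 1)/3 = -(1 + l/5)/3 = -1/3 - l/15)
(69 + K(-2*6))*n(-1) = (69 + (-1/3 - (-2)*6/15))*12 = (69 + (-1/3 - 1/15*(-12)))*12 = (69 + (-1/3 + 4/5))*12 = (69 + 7/15)*12 = (1042/15)*12 = 4168/5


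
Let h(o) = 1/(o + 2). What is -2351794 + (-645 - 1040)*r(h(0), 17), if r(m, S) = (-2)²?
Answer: -2358534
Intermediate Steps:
h(o) = 1/(2 + o)
r(m, S) = 4
-2351794 + (-645 - 1040)*r(h(0), 17) = -2351794 + (-645 - 1040)*4 = -2351794 - 1685*4 = -2351794 - 6740 = -2358534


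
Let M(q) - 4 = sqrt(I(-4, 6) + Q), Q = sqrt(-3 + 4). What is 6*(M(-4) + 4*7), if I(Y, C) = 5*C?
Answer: 192 + 6*sqrt(31) ≈ 225.41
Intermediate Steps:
Q = 1 (Q = sqrt(1) = 1)
M(q) = 4 + sqrt(31) (M(q) = 4 + sqrt(5*6 + 1) = 4 + sqrt(30 + 1) = 4 + sqrt(31))
6*(M(-4) + 4*7) = 6*((4 + sqrt(31)) + 4*7) = 6*((4 + sqrt(31)) + 28) = 6*(32 + sqrt(31)) = 192 + 6*sqrt(31)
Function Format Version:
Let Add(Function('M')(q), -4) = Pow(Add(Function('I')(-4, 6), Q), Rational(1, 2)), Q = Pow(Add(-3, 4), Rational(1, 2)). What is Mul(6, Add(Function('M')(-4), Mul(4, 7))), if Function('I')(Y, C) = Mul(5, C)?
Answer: Add(192, Mul(6, Pow(31, Rational(1, 2)))) ≈ 225.41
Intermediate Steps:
Q = 1 (Q = Pow(1, Rational(1, 2)) = 1)
Function('M')(q) = Add(4, Pow(31, Rational(1, 2))) (Function('M')(q) = Add(4, Pow(Add(Mul(5, 6), 1), Rational(1, 2))) = Add(4, Pow(Add(30, 1), Rational(1, 2))) = Add(4, Pow(31, Rational(1, 2))))
Mul(6, Add(Function('M')(-4), Mul(4, 7))) = Mul(6, Add(Add(4, Pow(31, Rational(1, 2))), Mul(4, 7))) = Mul(6, Add(Add(4, Pow(31, Rational(1, 2))), 28)) = Mul(6, Add(32, Pow(31, Rational(1, 2)))) = Add(192, Mul(6, Pow(31, Rational(1, 2))))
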